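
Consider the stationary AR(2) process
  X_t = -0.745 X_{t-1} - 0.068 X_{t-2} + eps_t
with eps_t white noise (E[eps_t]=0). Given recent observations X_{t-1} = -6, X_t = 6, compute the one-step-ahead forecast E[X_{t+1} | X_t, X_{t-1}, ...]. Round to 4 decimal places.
E[X_{t+1} \mid \mathcal F_t] = -4.0620

For an AR(p) model X_t = c + sum_i phi_i X_{t-i} + eps_t, the
one-step-ahead conditional mean is
  E[X_{t+1} | X_t, ...] = c + sum_i phi_i X_{t+1-i}.
Substitute known values:
  E[X_{t+1} | ...] = (-0.745) * (6) + (-0.068) * (-6)
                   = -4.0620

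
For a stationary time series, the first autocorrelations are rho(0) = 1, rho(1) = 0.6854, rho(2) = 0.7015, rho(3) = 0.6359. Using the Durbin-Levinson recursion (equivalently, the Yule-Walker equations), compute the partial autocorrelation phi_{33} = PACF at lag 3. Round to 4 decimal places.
\phi_{33} = 0.1531

The PACF at lag k is phi_{kk}, the last component of the solution
to the Yule-Walker system G_k phi = r_k where
  (G_k)_{ij} = rho(|i - j|), (r_k)_i = rho(i), i,j = 1..k.
Equivalently, Durbin-Levinson gives phi_{kk} iteratively:
  phi_{11} = rho(1)
  phi_{kk} = [rho(k) - sum_{j=1..k-1} phi_{k-1,j} rho(k-j)]
            / [1 - sum_{j=1..k-1} phi_{k-1,j} rho(j)],
  phi_{k,j} = phi_{k-1,j} - phi_{kk} phi_{k-1,k-j},  j = 1..k-1.
Step k = 1:
  phi_11 = rho(1) = 0.6854.
Step k = 2:
  phi_22 = [rho(2) - phi_11 rho(1)] / [1 - phi_11 rho(1)] = [0.7015 - (0.6854)(0.6854)] / [1 - (0.6854)(0.6854)]
         = 0.23172684 / 0.53022684 = 0.437033.
  Update: phi_21 = phi_11 - phi_22 phi_11 = 0.6854 - (0.437033)(0.6854) = 0.385857.
Step k = 3:
  phi_33 = [rho(3) - phi_21 rho(2) - phi_22 rho(1)] / [1 - phi_21 rho(1) - phi_22 rho(2)]
    numerator   = 0.6359 - (0.385857)(0.7015) - (0.437033)(0.6854) = 0.06567841
    denominator = 1 - (0.385857)(0.6854) - (0.437033)(0.7015) = 0.42895447
  phi_33 = 0.06567841 / 0.42895447 = 0.1531.
Therefore phi_{33} = 0.1531.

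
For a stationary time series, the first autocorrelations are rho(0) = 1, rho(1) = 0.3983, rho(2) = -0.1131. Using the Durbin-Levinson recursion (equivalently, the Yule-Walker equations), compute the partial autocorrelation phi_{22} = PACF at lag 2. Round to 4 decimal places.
\phi_{22} = -0.3230

The PACF at lag k is phi_{kk}, the last component of the solution
to the Yule-Walker system G_k phi = r_k where
  (G_k)_{ij} = rho(|i - j|), (r_k)_i = rho(i), i,j = 1..k.
Equivalently, Durbin-Levinson gives phi_{kk} iteratively:
  phi_{11} = rho(1)
  phi_{kk} = [rho(k) - sum_{j=1..k-1} phi_{k-1,j} rho(k-j)]
            / [1 - sum_{j=1..k-1} phi_{k-1,j} rho(j)],
  phi_{k,j} = phi_{k-1,j} - phi_{kk} phi_{k-1,k-j},  j = 1..k-1.
Step k = 1:
  phi_11 = rho(1) = 0.3983.
Step k = 2:
  phi_22 = [rho(2) - phi_11 rho(1)] / [1 - phi_11 rho(1)] = [-0.1131 - (0.3983)(0.3983)] / [1 - (0.3983)(0.3983)]
         = -0.27174289 / 0.84135711 = -0.323.
Therefore phi_{22} = -0.3230.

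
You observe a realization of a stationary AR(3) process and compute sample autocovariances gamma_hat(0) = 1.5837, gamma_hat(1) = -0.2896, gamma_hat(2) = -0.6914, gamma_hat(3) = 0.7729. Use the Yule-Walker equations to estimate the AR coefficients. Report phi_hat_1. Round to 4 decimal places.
\hat\phi_{1} = -0.0870

The Yule-Walker equations for an AR(p) process read, in matrix form,
  Gamma_p phi = r_p,   with   (Gamma_p)_{ij} = gamma(|i - j|),
                       (r_p)_i = gamma(i),   i,j = 1..p.
Substitute the sample gammas (Toeplitz matrix and right-hand side of size 3):
  Gamma_p = [[1.5837, -0.2896, -0.6914], [-0.2896, 1.5837, -0.2896], [-0.6914, -0.2896, 1.5837]]
  r_p     = [-0.2896, -0.6914, 0.7729]
Written out (R1..R3):
  (R1) 1.5837 phi_1 - 0.2896 phi_2 - 0.6914 phi_3 = -0.2896
  (R2) -0.2896 phi_1 + 1.5837 phi_2 - 0.2896 phi_3 = -0.6914
  (R3) -0.6914 phi_1 - 0.2896 phi_2 + 1.5837 phi_3 = 0.7729
Gaussian elimination:
  R2 <- R2 - (-0.2896/1.5837) R1 = R2 - (-0.182863) R1:  1.530743 phi_2 - 0.416031 phi_3 = -0.744357
  R3 <- R3 - (-0.6914/1.5837) R1 = R3 - (-0.436573) R1:  -0.416031 phi_2 + 1.281854 phi_3 = 0.646469
  R3 <- R3 - (-0.416031/1.530743) R2 = R3 - (-0.271784) R2:  1.168783 phi_3 = 0.444164
Back-substitution:
  phi_hat_3 = 0.444164 / 1.168783 = 0.380023
  phi_hat_2 = (-0.744357 - (-0.416031)(0.380023)) / 1.530743 = -0.382988
  phi_hat_1 = (-0.2896 - (-0.2896)(-0.382988) - (-0.6914)(0.380023)) / 1.5837 = -0.08699
So phi_hat = [-0.0870, -0.3830, 0.3800].
Therefore phi_hat_1 = -0.0870.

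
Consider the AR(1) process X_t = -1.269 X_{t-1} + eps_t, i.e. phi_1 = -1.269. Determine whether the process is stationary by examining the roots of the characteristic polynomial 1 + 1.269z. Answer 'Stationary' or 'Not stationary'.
\text{Not stationary}

The AR(p) characteristic polynomial is P(z) = 1 + 1.269z.
Stationarity requires all roots to lie outside the unit circle, i.e. |z| > 1 for every root.
This is linear in z: 1 + (1.269) z = 0  =>  z = -1/(1.269) = -0.788022,  |z| = 0.788022.
Moduli of all roots: 0.7880.
All moduli strictly greater than 1? No.
Verdict: Not stationary.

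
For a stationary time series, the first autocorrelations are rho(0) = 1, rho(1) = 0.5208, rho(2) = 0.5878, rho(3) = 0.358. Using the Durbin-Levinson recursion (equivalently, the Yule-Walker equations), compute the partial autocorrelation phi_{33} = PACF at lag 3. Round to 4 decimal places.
\phi_{33} = -0.0700

The PACF at lag k is phi_{kk}, the last component of the solution
to the Yule-Walker system G_k phi = r_k where
  (G_k)_{ij} = rho(|i - j|), (r_k)_i = rho(i), i,j = 1..k.
Equivalently, Durbin-Levinson gives phi_{kk} iteratively:
  phi_{11} = rho(1)
  phi_{kk} = [rho(k) - sum_{j=1..k-1} phi_{k-1,j} rho(k-j)]
            / [1 - sum_{j=1..k-1} phi_{k-1,j} rho(j)],
  phi_{k,j} = phi_{k-1,j} - phi_{kk} phi_{k-1,k-j},  j = 1..k-1.
Step k = 1:
  phi_11 = rho(1) = 0.5208.
Step k = 2:
  phi_22 = [rho(2) - phi_11 rho(1)] / [1 - phi_11 rho(1)] = [0.5878 - (0.5208)(0.5208)] / [1 - (0.5208)(0.5208)]
         = 0.31656736 / 0.72876736 = 0.434387.
  Update: phi_21 = phi_11 - phi_22 phi_11 = 0.5208 - (0.434387)(0.5208) = 0.294571.
Step k = 3:
  phi_33 = [rho(3) - phi_21 rho(2) - phi_22 rho(1)] / [1 - phi_21 rho(1) - phi_22 rho(2)]
    numerator   = 0.358 - (0.294571)(0.5878) - (0.434387)(0.5208) = -0.04137782
    denominator = 1 - (0.294571)(0.5208) - (0.434387)(0.5878) = 0.59125449
  phi_33 = -0.04137782 / 0.59125449 = -0.07.
Therefore phi_{33} = -0.0700.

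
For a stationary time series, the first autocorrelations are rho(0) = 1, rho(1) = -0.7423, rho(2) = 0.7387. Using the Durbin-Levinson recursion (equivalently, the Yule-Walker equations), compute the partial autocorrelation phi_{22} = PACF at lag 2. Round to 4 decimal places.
\phi_{22} = 0.4180

The PACF at lag k is phi_{kk}, the last component of the solution
to the Yule-Walker system G_k phi = r_k where
  (G_k)_{ij} = rho(|i - j|), (r_k)_i = rho(i), i,j = 1..k.
Equivalently, Durbin-Levinson gives phi_{kk} iteratively:
  phi_{11} = rho(1)
  phi_{kk} = [rho(k) - sum_{j=1..k-1} phi_{k-1,j} rho(k-j)]
            / [1 - sum_{j=1..k-1} phi_{k-1,j} rho(j)],
  phi_{k,j} = phi_{k-1,j} - phi_{kk} phi_{k-1,k-j},  j = 1..k-1.
Step k = 1:
  phi_11 = rho(1) = -0.7423.
Step k = 2:
  phi_22 = [rho(2) - phi_11 rho(1)] / [1 - phi_11 rho(1)] = [0.7387 - (-0.7423)(-0.7423)] / [1 - (-0.7423)(-0.7423)]
         = 0.18769071 / 0.44899071 = 0.418.
Therefore phi_{22} = 0.4180.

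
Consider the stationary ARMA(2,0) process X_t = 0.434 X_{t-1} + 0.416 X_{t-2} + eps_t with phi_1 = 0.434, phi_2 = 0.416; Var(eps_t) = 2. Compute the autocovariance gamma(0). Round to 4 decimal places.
\gamma(0) = 5.4018

Multiply the model equation by X_{t-k} and take expectations. With theta_0 = psi_0 = 1 and psi_j the MA(infinity) weights, this gives
  gamma(k) - sum_i phi_i gamma(k-i) = c_k,
  c_k = sigma^2 * sum_{j=k..q} theta_j psi_{j-k}   (c_k = 0 for k > q),
using gamma(-m) = gamma(m).
Pure AR (q = 0): c_0 = sigma^2 = 2, c_k = 0 for k >= 1.
Equations for k = 0, 1, 2 (AR order 2, c_2 = 0):
  (E0) gamma(0) = phi_1 gamma(1) + phi_2 gamma(2) + c_0
  (E1) gamma(1) = phi_1 gamma(0) + phi_2 gamma(1) + c_1
  (E2) gamma(2) = phi_1 gamma(1) + phi_2 gamma(0)
From (E1): gamma(1) = A gamma(0) + B with
  A = phi_1 / (1 - phi_2) = 0.434 / 0.584 = 0.743151,   B = c_1 / (1 - phi_2) = 0 / 0.584 = 0.
Insert (E2) into (E0): gamma(0) (1 - phi_2^2) = phi_1 (1 + phi_2) gamma(1) + c_0.
  phi_1 (1 + phi_2) = (0.434)(1.416) = 0.614544,   1 - phi_2^2 = 0.826944.
Replace gamma(1) by A gamma(0) + B and collect gamma(0):
  gamma(0) [0.826944 - (0.614544)(0.743151)] = c_0 = 2
  gamma(0) * 0.370245 = 2
  gamma(0) = 2 / 0.370245 = 5.401826.
Therefore gamma(0) = 5.4018 (to 4 decimal places).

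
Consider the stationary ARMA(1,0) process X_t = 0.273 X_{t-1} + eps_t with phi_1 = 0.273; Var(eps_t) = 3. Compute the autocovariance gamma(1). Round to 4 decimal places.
\gamma(1) = 0.8850

Multiply the model equation by X_{t-k} and take expectations. With theta_0 = psi_0 = 1 and psi_j the MA(infinity) weights, this gives
  gamma(k) - sum_i phi_i gamma(k-i) = c_k,
  c_k = sigma^2 * sum_{j=k..q} theta_j psi_{j-k}   (c_k = 0 for k > q),
using gamma(-m) = gamma(m).
Pure AR (q = 0): c_0 = sigma^2 = 3, c_k = 0 for k >= 1.
Equations for k = 0 and k = 1 (AR order 1):
  gamma(0) = phi_1 gamma(1) + c_0
  gamma(1) = phi_1 gamma(0) + c_1
Substituting the second into the first: gamma(0) (1 - phi_1^2) = c_0 + phi_1 c_1, so
  gamma(0) = c_0 / (1 - phi_1^2) = 3 / (1 - (0.273)^2) = 3 / 0.925471 = 3.241593.
  gamma(1) = phi_1 gamma(0) = (0.273)(3.241593) = 0.884955.
Therefore gamma(1) = 0.8850 (to 4 decimal places).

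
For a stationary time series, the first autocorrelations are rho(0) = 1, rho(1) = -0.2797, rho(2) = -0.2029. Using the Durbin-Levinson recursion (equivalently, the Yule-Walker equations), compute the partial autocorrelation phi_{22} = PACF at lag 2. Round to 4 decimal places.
\phi_{22} = -0.3050

The PACF at lag k is phi_{kk}, the last component of the solution
to the Yule-Walker system G_k phi = r_k where
  (G_k)_{ij} = rho(|i - j|), (r_k)_i = rho(i), i,j = 1..k.
Equivalently, Durbin-Levinson gives phi_{kk} iteratively:
  phi_{11} = rho(1)
  phi_{kk} = [rho(k) - sum_{j=1..k-1} phi_{k-1,j} rho(k-j)]
            / [1 - sum_{j=1..k-1} phi_{k-1,j} rho(j)],
  phi_{k,j} = phi_{k-1,j} - phi_{kk} phi_{k-1,k-j},  j = 1..k-1.
Step k = 1:
  phi_11 = rho(1) = -0.2797.
Step k = 2:
  phi_22 = [rho(2) - phi_11 rho(1)] / [1 - phi_11 rho(1)] = [-0.2029 - (-0.2797)(-0.2797)] / [1 - (-0.2797)(-0.2797)]
         = -0.28113209 / 0.92176791 = -0.305.
Therefore phi_{22} = -0.3050.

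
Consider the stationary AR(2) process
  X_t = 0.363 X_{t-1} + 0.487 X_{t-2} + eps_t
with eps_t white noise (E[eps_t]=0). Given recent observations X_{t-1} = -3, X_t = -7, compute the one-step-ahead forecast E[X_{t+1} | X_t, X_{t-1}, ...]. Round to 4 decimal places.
E[X_{t+1} \mid \mathcal F_t] = -4.0020

For an AR(p) model X_t = c + sum_i phi_i X_{t-i} + eps_t, the
one-step-ahead conditional mean is
  E[X_{t+1} | X_t, ...] = c + sum_i phi_i X_{t+1-i}.
Substitute known values:
  E[X_{t+1} | ...] = (0.363) * (-7) + (0.487) * (-3)
                   = -4.0020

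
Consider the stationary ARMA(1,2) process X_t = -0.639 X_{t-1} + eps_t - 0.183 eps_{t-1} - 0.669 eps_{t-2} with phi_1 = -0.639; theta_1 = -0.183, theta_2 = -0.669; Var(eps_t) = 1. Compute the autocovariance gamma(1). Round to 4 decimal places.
\gamma(1) = -0.7262

Multiply the model equation by X_{t-k} and take expectations. With theta_0 = psi_0 = 1 and psi_j the MA(infinity) weights, this gives
  gamma(k) - sum_i phi_i gamma(k-i) = c_k,
  c_k = sigma^2 * sum_{j=k..q} theta_j psi_{j-k}   (c_k = 0 for k > q),
using gamma(-m) = gamma(m).
psi-weights needed (psi_j = theta_j + sum_i phi_i psi_{j-i}):
  psi_1 = theta_1 + phi_1 = -0.183 + (-0.639) = -0.822
  psi_2 = theta_2 + phi_1 psi_1 = -0.669 + (-0.639)(-0.822) = -0.143742
Right-hand sides:
  c_0 = sigma^2 (1 + theta_1 psi_1 + theta_2 psi_2) = 1 * (1 + (-0.183)(-0.822) + (-0.669)(-0.143742)) = 1 * 1.246589 = 1.246589
  c_1 = sigma^2 (theta_1 + theta_2 psi_1) = 1 * (-0.183 + (-0.669)(-0.822)) = 0.366918
  c_2 = sigma^2 theta_2 = 1 * (-0.669) = -0.669
Equations for k = 0 and k = 1 (AR order 1):
  gamma(0) = phi_1 gamma(1) + c_0
  gamma(1) = phi_1 gamma(0) + c_1
Substituting the second into the first: gamma(0) (1 - phi_1^2) = c_0 + phi_1 c_1, so
  gamma(0) = (c_0 + phi_1 c_1) / (1 - phi_1^2) = (1.246589 + (-0.639)(0.366918)) / (1 - (-0.639)^2) = 1.012129 / 0.591679 = 1.710605.
  gamma(1) = phi_1 gamma(0) + c_1 = (-0.639)(1.710605) + (0.366918) = -0.726158.
Therefore gamma(1) = -0.7262 (to 4 decimal places).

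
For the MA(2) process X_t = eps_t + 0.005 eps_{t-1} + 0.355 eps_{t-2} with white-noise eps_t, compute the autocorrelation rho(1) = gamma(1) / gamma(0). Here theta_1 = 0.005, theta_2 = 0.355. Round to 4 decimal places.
\rho(1) = 0.0060

For an MA(q) process with theta_0 = 1, the autocovariance is
  gamma(k) = sigma^2 * sum_{i=0..q-k} theta_i * theta_{i+k},
and rho(k) = gamma(k) / gamma(0). Sigma^2 cancels.
  numerator   = (1)*(0.005) + (0.005)*(0.355) = 0.006775.
  denominator = (1)^2 + (0.005)^2 + (0.355)^2 = 1.12605.
  rho(1) = 0.006775 / 1.12605 = 0.0060.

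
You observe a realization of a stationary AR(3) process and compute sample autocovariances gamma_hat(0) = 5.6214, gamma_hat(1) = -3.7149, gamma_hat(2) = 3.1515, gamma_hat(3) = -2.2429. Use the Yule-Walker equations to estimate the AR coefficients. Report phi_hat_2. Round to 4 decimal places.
\hat\phi_{2} = 0.2540

The Yule-Walker equations for an AR(p) process read, in matrix form,
  Gamma_p phi = r_p,   with   (Gamma_p)_{ij} = gamma(|i - j|),
                       (r_p)_i = gamma(i),   i,j = 1..p.
Substitute the sample gammas (Toeplitz matrix and right-hand side of size 3):
  Gamma_p = [[5.6214, -3.7149, 3.1515], [-3.7149, 5.6214, -3.7149], [3.1515, -3.7149, 5.6214]]
  r_p     = [-3.7149, 3.1515, -2.2429]
Written out (R1..R3):
  (R1) 5.6214 phi_1 - 3.7149 phi_2 + 3.1515 phi_3 = -3.7149
  (R2) -3.7149 phi_1 + 5.6214 phi_2 - 3.7149 phi_3 = 3.1515
  (R3) 3.1515 phi_1 - 3.7149 phi_2 + 5.6214 phi_3 = -2.2429
Gaussian elimination:
  R2 <- R2 - (-3.7149/5.6214) R1 = R2 - (-0.66085) R1:  3.16641 phi_2 - 1.632232 phi_3 = 0.69651
  R3 <- R3 - (3.1515/5.6214) R1 = R3 - (0.560625) R1:  -1.632232 phi_2 + 3.854589 phi_3 = -0.160232
  R3 <- R3 - (-1.632232/3.16641) R2 = R3 - (-0.515484) R2:  3.0132 phi_3 = 0.198807
Back-substitution:
  phi_hat_3 = 0.198807 / 3.0132 = 0.065979
  phi_hat_2 = (0.69651 - (-1.632232)(0.065979)) / 3.16641 = 0.253979
  phi_hat_1 = (-3.7149 - (-3.7149)(0.253979) - (3.1515)(0.065979)) / 5.6214 = -0.529997
So phi_hat = [-0.5300, 0.2540, 0.0660].
Therefore phi_hat_2 = 0.2540.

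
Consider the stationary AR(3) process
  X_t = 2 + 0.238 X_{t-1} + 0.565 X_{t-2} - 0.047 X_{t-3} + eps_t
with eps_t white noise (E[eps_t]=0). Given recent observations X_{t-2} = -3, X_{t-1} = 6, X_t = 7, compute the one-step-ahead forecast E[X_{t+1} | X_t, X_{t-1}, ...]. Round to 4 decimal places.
E[X_{t+1} \mid \mathcal F_t] = 7.1970

For an AR(p) model X_t = c + sum_i phi_i X_{t-i} + eps_t, the
one-step-ahead conditional mean is
  E[X_{t+1} | X_t, ...] = c + sum_i phi_i X_{t+1-i}.
Substitute known values:
  E[X_{t+1} | ...] = 2 + (0.238) * (7) + (0.565) * (6) + (-0.047) * (-3)
                   = 7.1970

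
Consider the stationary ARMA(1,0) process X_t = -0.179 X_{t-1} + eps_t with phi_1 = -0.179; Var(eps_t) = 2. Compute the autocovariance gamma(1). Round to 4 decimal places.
\gamma(1) = -0.3699

Multiply the model equation by X_{t-k} and take expectations. With theta_0 = psi_0 = 1 and psi_j the MA(infinity) weights, this gives
  gamma(k) - sum_i phi_i gamma(k-i) = c_k,
  c_k = sigma^2 * sum_{j=k..q} theta_j psi_{j-k}   (c_k = 0 for k > q),
using gamma(-m) = gamma(m).
Pure AR (q = 0): c_0 = sigma^2 = 2, c_k = 0 for k >= 1.
Equations for k = 0 and k = 1 (AR order 1):
  gamma(0) = phi_1 gamma(1) + c_0
  gamma(1) = phi_1 gamma(0) + c_1
Substituting the second into the first: gamma(0) (1 - phi_1^2) = c_0 + phi_1 c_1, so
  gamma(0) = c_0 / (1 - phi_1^2) = 2 / (1 - (-0.179)^2) = 2 / 0.967959 = 2.066203.
  gamma(1) = phi_1 gamma(0) = (-0.179)(2.066203) = -0.36985.
Therefore gamma(1) = -0.3699 (to 4 decimal places).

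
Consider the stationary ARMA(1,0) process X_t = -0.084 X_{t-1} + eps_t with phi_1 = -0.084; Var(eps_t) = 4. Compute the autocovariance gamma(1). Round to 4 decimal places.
\gamma(1) = -0.3384

Multiply the model equation by X_{t-k} and take expectations. With theta_0 = psi_0 = 1 and psi_j the MA(infinity) weights, this gives
  gamma(k) - sum_i phi_i gamma(k-i) = c_k,
  c_k = sigma^2 * sum_{j=k..q} theta_j psi_{j-k}   (c_k = 0 for k > q),
using gamma(-m) = gamma(m).
Pure AR (q = 0): c_0 = sigma^2 = 4, c_k = 0 for k >= 1.
Equations for k = 0 and k = 1 (AR order 1):
  gamma(0) = phi_1 gamma(1) + c_0
  gamma(1) = phi_1 gamma(0) + c_1
Substituting the second into the first: gamma(0) (1 - phi_1^2) = c_0 + phi_1 c_1, so
  gamma(0) = c_0 / (1 - phi_1^2) = 4 / (1 - (-0.084)^2) = 4 / 0.992944 = 4.028425.
  gamma(1) = phi_1 gamma(0) = (-0.084)(4.028425) = -0.338388.
Therefore gamma(1) = -0.3384 (to 4 decimal places).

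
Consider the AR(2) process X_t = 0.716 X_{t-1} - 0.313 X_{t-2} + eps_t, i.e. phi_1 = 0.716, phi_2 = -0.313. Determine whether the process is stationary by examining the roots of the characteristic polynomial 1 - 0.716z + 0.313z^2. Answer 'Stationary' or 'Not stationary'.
\text{Stationary}

The AR(p) characteristic polynomial is P(z) = 1 - 0.716z + 0.313z^2.
Stationarity requires all roots to lie outside the unit circle, i.e. |z| > 1 for every root.
Set 1 + (-0.716) z + (0.313) z^2 = 0, i.e. a z^2 + b z + c = 0 with a = 0.313, b = -0.716, c = 1.
Discriminant D = b^2 - 4ac = (-0.716)^2 - 4*(0.313)*1 = 0.512656 - (1.252) = -0.739344.
D < 0, so the roots are the complex-conjugate pair z = (-b +/- i sqrt(-D)) / (2a) = 1.1438 +/- 1.3736i.
For a conjugate pair |z|^2 = z * conj(z) = (product of roots) = c/a = 1/(0.313) = 3.194888, so |z| = sqrt(3.194888) = 1.7874 for both roots.
Moduli of all roots: 1.7874, 1.7874.
All moduli strictly greater than 1? Yes.
Verdict: Stationary.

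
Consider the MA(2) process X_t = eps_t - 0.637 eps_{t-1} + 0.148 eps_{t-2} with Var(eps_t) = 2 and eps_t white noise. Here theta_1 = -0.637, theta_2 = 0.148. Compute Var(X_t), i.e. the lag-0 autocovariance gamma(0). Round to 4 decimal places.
\gamma(0) = 2.8553

For an MA(q) process X_t = eps_t + sum_i theta_i eps_{t-i} with
Var(eps_t) = sigma^2, the variance is
  gamma(0) = sigma^2 * (1 + sum_i theta_i^2).
  sum_i theta_i^2 = (-0.637)^2 + (0.148)^2 = 0.405769 + 0.021904 = 0.427673.
  gamma(0) = 2 * (1 + 0.427673) = 2 * 1.427673 = 2.855346, which rounds to 2.8553.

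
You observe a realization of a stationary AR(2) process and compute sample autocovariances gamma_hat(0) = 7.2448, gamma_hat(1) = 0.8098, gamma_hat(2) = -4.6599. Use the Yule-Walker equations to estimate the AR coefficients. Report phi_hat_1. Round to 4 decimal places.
\hat\phi_{1} = 0.1860

The Yule-Walker equations for an AR(p) process read, in matrix form,
  Gamma_p phi = r_p,   with   (Gamma_p)_{ij} = gamma(|i - j|),
                       (r_p)_i = gamma(i),   i,j = 1..p.
Substitute the sample gammas (Toeplitz matrix and right-hand side of size 2):
  Gamma_p = [[7.2448, 0.8098], [0.8098, 7.2448]]
  r_p     = [0.8098, -4.6599]
Written out:
  7.2448 phi_1 + 0.8098 phi_2 = 0.8098
  0.8098 phi_1 + 7.2448 phi_2 = -4.6599
Solve by Cramer's rule:
  det = gamma(0)^2 - gamma(1)^2 = (7.2448)^2 - (0.8098)^2 = 52.48712704 - 0.65577604 = 51.831351
  phi_hat_1 = [gamma(1) gamma(0) - gamma(1) gamma(2)] / det = [(0.8098)(7.2448) - (0.8098)(-4.6599)] / 51.831351 = 9.64042606 / 51.831351 = 0.186
  phi_hat_2 = [gamma(0) gamma(2) - gamma(1)^2] / det = [(7.2448)(-4.6599) - (0.8098)^2] / 51.831351 = -34.41581956 / 51.831351 = -0.664
So phi_hat = [0.1860, -0.6640].
Therefore phi_hat_1 = 0.1860.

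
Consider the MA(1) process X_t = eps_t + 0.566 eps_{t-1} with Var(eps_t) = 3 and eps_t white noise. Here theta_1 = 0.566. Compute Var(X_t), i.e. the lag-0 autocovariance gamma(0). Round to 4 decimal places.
\gamma(0) = 3.9611

For an MA(q) process X_t = eps_t + sum_i theta_i eps_{t-i} with
Var(eps_t) = sigma^2, the variance is
  gamma(0) = sigma^2 * (1 + sum_i theta_i^2).
  sum_i theta_i^2 = (0.566)^2 = 0.320356.
  gamma(0) = 3 * (1 + 0.320356) = 3 * 1.320356 = 3.961068, which rounds to 3.9611.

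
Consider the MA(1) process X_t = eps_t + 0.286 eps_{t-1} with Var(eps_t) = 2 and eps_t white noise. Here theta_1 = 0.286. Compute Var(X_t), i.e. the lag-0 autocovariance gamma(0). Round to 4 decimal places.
\gamma(0) = 2.1636

For an MA(q) process X_t = eps_t + sum_i theta_i eps_{t-i} with
Var(eps_t) = sigma^2, the variance is
  gamma(0) = sigma^2 * (1 + sum_i theta_i^2).
  sum_i theta_i^2 = (0.286)^2 = 0.081796.
  gamma(0) = 2 * (1 + 0.081796) = 2 * 1.081796 = 2.163592, which rounds to 2.1636.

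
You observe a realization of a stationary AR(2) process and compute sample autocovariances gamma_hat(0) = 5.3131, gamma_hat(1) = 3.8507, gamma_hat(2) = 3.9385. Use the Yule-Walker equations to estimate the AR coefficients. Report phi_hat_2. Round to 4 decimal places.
\hat\phi_{2} = 0.4550

The Yule-Walker equations for an AR(p) process read, in matrix form,
  Gamma_p phi = r_p,   with   (Gamma_p)_{ij} = gamma(|i - j|),
                       (r_p)_i = gamma(i),   i,j = 1..p.
Substitute the sample gammas (Toeplitz matrix and right-hand side of size 2):
  Gamma_p = [[5.3131, 3.8507], [3.8507, 5.3131]]
  r_p     = [3.8507, 3.9385]
Written out:
  5.3131 phi_1 + 3.8507 phi_2 = 3.8507
  3.8507 phi_1 + 5.3131 phi_2 = 3.9385
Solve by Cramer's rule:
  det = gamma(0)^2 - gamma(1)^2 = (5.3131)^2 - (3.8507)^2 = 28.22903161 - 14.82789049 = 13.40114112
  phi_hat_1 = [gamma(1) gamma(0) - gamma(1) gamma(2)] / det = [(3.8507)(5.3131) - (3.8507)(3.9385)] / 13.40114112 = 5.29317222 / 13.40114112 = 0.395
  phi_hat_2 = [gamma(0) gamma(2) - gamma(1)^2] / det = [(5.3131)(3.9385) - (3.8507)^2] / 13.40114112 = 6.09775386 / 13.40114112 = 0.455
So phi_hat = [0.3950, 0.4550].
Therefore phi_hat_2 = 0.4550.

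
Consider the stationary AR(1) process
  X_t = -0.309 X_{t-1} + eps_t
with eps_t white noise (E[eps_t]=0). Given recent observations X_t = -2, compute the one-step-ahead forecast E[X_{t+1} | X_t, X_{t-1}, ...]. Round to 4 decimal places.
E[X_{t+1} \mid \mathcal F_t] = 0.6180

For an AR(p) model X_t = c + sum_i phi_i X_{t-i} + eps_t, the
one-step-ahead conditional mean is
  E[X_{t+1} | X_t, ...] = c + sum_i phi_i X_{t+1-i}.
Substitute known values:
  E[X_{t+1} | ...] = (-0.309) * (-2)
                   = 0.6180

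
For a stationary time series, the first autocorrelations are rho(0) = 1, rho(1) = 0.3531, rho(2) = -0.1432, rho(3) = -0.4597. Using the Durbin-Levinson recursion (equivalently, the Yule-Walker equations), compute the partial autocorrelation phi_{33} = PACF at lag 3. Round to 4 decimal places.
\phi_{33} = -0.3600

The PACF at lag k is phi_{kk}, the last component of the solution
to the Yule-Walker system G_k phi = r_k where
  (G_k)_{ij} = rho(|i - j|), (r_k)_i = rho(i), i,j = 1..k.
Equivalently, Durbin-Levinson gives phi_{kk} iteratively:
  phi_{11} = rho(1)
  phi_{kk} = [rho(k) - sum_{j=1..k-1} phi_{k-1,j} rho(k-j)]
            / [1 - sum_{j=1..k-1} phi_{k-1,j} rho(j)],
  phi_{k,j} = phi_{k-1,j} - phi_{kk} phi_{k-1,k-j},  j = 1..k-1.
Step k = 1:
  phi_11 = rho(1) = 0.3531.
Step k = 2:
  phi_22 = [rho(2) - phi_11 rho(1)] / [1 - phi_11 rho(1)] = [-0.1432 - (0.3531)(0.3531)] / [1 - (0.3531)(0.3531)]
         = -0.26787961 / 0.87532039 = -0.306036.
  Update: phi_21 = phi_11 - phi_22 phi_11 = 0.3531 - (-0.306036)(0.3531) = 0.461161.
Step k = 3:
  phi_33 = [rho(3) - phi_21 rho(2) - phi_22 rho(1)] / [1 - phi_21 rho(1) - phi_22 rho(2)]
    numerator   = -0.4597 - (0.461161)(-0.1432) - (-0.306036)(0.3531) = -0.28560036
    denominator = 1 - (0.461161)(0.3531) - (-0.306036)(-0.1432) = 0.79333957
  phi_33 = -0.28560036 / 0.79333957 = -0.36.
Therefore phi_{33} = -0.3600.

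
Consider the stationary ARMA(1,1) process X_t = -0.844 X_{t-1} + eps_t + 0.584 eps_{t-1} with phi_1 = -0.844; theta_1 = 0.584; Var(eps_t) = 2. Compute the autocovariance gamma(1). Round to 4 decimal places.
\gamma(1) = -0.9167

Multiply the model equation by X_{t-k} and take expectations. With theta_0 = psi_0 = 1 and psi_j the MA(infinity) weights, this gives
  gamma(k) - sum_i phi_i gamma(k-i) = c_k,
  c_k = sigma^2 * sum_{j=k..q} theta_j psi_{j-k}   (c_k = 0 for k > q),
using gamma(-m) = gamma(m).
psi-weights needed (psi_j = theta_j + sum_i phi_i psi_{j-i}):
  psi_1 = theta_1 + phi_1 = 0.584 + (-0.844) = -0.26
Right-hand sides:
  c_0 = sigma^2 (1 + theta_1 psi_1) = 2 * (1 + (0.584)(-0.26)) = 2 * 0.84816 = 1.69632
  c_1 = sigma^2 theta_1 = 2 * (0.584) = 1.168
  c_2 = 0
Equations for k = 0 and k = 1 (AR order 1):
  gamma(0) = phi_1 gamma(1) + c_0
  gamma(1) = phi_1 gamma(0) + c_1
Substituting the second into the first: gamma(0) (1 - phi_1^2) = c_0 + phi_1 c_1, so
  gamma(0) = (c_0 + phi_1 c_1) / (1 - phi_1^2) = (1.69632 + (-0.844)(1.168)) / (1 - (-0.844)^2) = 0.710528 / 0.287664 = 2.469993.
  gamma(1) = phi_1 gamma(0) + c_1 = (-0.844)(2.469993) + (1.168) = -0.916674.
Therefore gamma(1) = -0.9167 (to 4 decimal places).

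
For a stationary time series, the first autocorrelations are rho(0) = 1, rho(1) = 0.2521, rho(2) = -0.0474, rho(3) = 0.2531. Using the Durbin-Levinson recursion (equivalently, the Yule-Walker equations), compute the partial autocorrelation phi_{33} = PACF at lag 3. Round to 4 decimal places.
\phi_{33} = 0.3210

The PACF at lag k is phi_{kk}, the last component of the solution
to the Yule-Walker system G_k phi = r_k where
  (G_k)_{ij} = rho(|i - j|), (r_k)_i = rho(i), i,j = 1..k.
Equivalently, Durbin-Levinson gives phi_{kk} iteratively:
  phi_{11} = rho(1)
  phi_{kk} = [rho(k) - sum_{j=1..k-1} phi_{k-1,j} rho(k-j)]
            / [1 - sum_{j=1..k-1} phi_{k-1,j} rho(j)],
  phi_{k,j} = phi_{k-1,j} - phi_{kk} phi_{k-1,k-j},  j = 1..k-1.
Step k = 1:
  phi_11 = rho(1) = 0.2521.
Step k = 2:
  phi_22 = [rho(2) - phi_11 rho(1)] / [1 - phi_11 rho(1)] = [-0.0474 - (0.2521)(0.2521)] / [1 - (0.2521)(0.2521)]
         = -0.11095441 / 0.93644559 = -0.118485.
  Update: phi_21 = phi_11 - phi_22 phi_11 = 0.2521 - (-0.118485)(0.2521) = 0.28197.
Step k = 3:
  phi_33 = [rho(3) - phi_21 rho(2) - phi_22 rho(1)] / [1 - phi_21 rho(1) - phi_22 rho(2)]
    numerator   = 0.2531 - (0.28197)(-0.0474) - (-0.118485)(0.2521) = 0.29633535
    denominator = 1 - (0.28197)(0.2521) - (-0.118485)(-0.0474) = 0.9232992
  phi_33 = 0.29633535 / 0.9232992 = 0.321.
Therefore phi_{33} = 0.3210.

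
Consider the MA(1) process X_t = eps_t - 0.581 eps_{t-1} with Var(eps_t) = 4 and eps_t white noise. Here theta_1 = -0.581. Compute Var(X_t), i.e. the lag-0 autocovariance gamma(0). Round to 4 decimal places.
\gamma(0) = 5.3502

For an MA(q) process X_t = eps_t + sum_i theta_i eps_{t-i} with
Var(eps_t) = sigma^2, the variance is
  gamma(0) = sigma^2 * (1 + sum_i theta_i^2).
  sum_i theta_i^2 = (-0.581)^2 = 0.337561.
  gamma(0) = 4 * (1 + 0.337561) = 4 * 1.337561 = 5.350244, which rounds to 5.3502.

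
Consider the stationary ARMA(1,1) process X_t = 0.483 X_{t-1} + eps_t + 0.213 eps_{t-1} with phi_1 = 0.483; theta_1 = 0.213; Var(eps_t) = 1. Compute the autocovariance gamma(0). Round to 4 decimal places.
\gamma(0) = 1.6318

Multiply the model equation by X_{t-k} and take expectations. With theta_0 = psi_0 = 1 and psi_j the MA(infinity) weights, this gives
  gamma(k) - sum_i phi_i gamma(k-i) = c_k,
  c_k = sigma^2 * sum_{j=k..q} theta_j psi_{j-k}   (c_k = 0 for k > q),
using gamma(-m) = gamma(m).
psi-weights needed (psi_j = theta_j + sum_i phi_i psi_{j-i}):
  psi_1 = theta_1 + phi_1 = 0.213 + (0.483) = 0.696
Right-hand sides:
  c_0 = sigma^2 (1 + theta_1 psi_1) = 1 * (1 + (0.213)(0.696)) = 1 * 1.148248 = 1.148248
  c_1 = sigma^2 theta_1 = 1 * (0.213) = 0.213
  c_2 = 0
Equations for k = 0 and k = 1 (AR order 1):
  gamma(0) = phi_1 gamma(1) + c_0
  gamma(1) = phi_1 gamma(0) + c_1
Substituting the second into the first: gamma(0) (1 - phi_1^2) = c_0 + phi_1 c_1, so
  gamma(0) = (c_0 + phi_1 c_1) / (1 - phi_1^2) = (1.148248 + (0.483)(0.213)) / (1 - (0.483)^2) = 1.251127 / 0.766711 = 1.63181.
Therefore gamma(0) = 1.6318 (to 4 decimal places).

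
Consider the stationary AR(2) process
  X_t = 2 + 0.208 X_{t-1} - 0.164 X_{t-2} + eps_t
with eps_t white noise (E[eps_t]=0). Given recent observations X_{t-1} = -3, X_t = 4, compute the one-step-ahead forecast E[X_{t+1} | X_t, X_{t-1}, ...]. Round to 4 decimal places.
E[X_{t+1} \mid \mathcal F_t] = 3.3240

For an AR(p) model X_t = c + sum_i phi_i X_{t-i} + eps_t, the
one-step-ahead conditional mean is
  E[X_{t+1} | X_t, ...] = c + sum_i phi_i X_{t+1-i}.
Substitute known values:
  E[X_{t+1} | ...] = 2 + (0.208) * (4) + (-0.164) * (-3)
                   = 3.3240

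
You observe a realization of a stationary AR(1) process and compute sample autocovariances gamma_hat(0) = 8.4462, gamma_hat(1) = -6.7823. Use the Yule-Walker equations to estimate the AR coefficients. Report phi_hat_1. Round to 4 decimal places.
\hat\phi_{1} = -0.8030

The Yule-Walker equations for an AR(p) process read, in matrix form,
  Gamma_p phi = r_p,   with   (Gamma_p)_{ij} = gamma(|i - j|),
                       (r_p)_i = gamma(i),   i,j = 1..p.
Substitute the sample gammas (Toeplitz matrix and right-hand side of size 1):
  Gamma_p = [[8.4462]]
  r_p     = [-6.7823]
With p = 1 this is the single equation gamma(0) phi_1 = gamma(1):
  phi_hat_1 = gamma(1) / gamma(0) = -6.7823 / 8.4462 = -0.8030.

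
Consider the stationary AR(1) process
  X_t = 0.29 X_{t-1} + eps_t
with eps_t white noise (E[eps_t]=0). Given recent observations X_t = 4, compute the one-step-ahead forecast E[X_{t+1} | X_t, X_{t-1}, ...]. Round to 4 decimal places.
E[X_{t+1} \mid \mathcal F_t] = 1.1600

For an AR(p) model X_t = c + sum_i phi_i X_{t-i} + eps_t, the
one-step-ahead conditional mean is
  E[X_{t+1} | X_t, ...] = c + sum_i phi_i X_{t+1-i}.
Substitute known values:
  E[X_{t+1} | ...] = (0.29) * (4)
                   = 1.1600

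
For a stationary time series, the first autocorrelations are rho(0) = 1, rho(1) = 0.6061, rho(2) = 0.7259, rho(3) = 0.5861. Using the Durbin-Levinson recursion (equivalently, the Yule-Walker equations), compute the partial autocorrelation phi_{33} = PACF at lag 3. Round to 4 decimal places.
\phi_{33} = 0.1210

The PACF at lag k is phi_{kk}, the last component of the solution
to the Yule-Walker system G_k phi = r_k where
  (G_k)_{ij} = rho(|i - j|), (r_k)_i = rho(i), i,j = 1..k.
Equivalently, Durbin-Levinson gives phi_{kk} iteratively:
  phi_{11} = rho(1)
  phi_{kk} = [rho(k) - sum_{j=1..k-1} phi_{k-1,j} rho(k-j)]
            / [1 - sum_{j=1..k-1} phi_{k-1,j} rho(j)],
  phi_{k,j} = phi_{k-1,j} - phi_{kk} phi_{k-1,k-j},  j = 1..k-1.
Step k = 1:
  phi_11 = rho(1) = 0.6061.
Step k = 2:
  phi_22 = [rho(2) - phi_11 rho(1)] / [1 - phi_11 rho(1)] = [0.7259 - (0.6061)(0.6061)] / [1 - (0.6061)(0.6061)]
         = 0.35854279 / 0.63264279 = 0.566738.
  Update: phi_21 = phi_11 - phi_22 phi_11 = 0.6061 - (0.566738)(0.6061) = 0.2626.
Step k = 3:
  phi_33 = [rho(3) - phi_21 rho(2) - phi_22 rho(1)] / [1 - phi_21 rho(1) - phi_22 rho(2)]
    numerator   = 0.5861 - (0.2626)(0.7259) - (0.566738)(0.6061) = 0.05197867
    denominator = 1 - (0.2626)(0.6061) - (0.566738)(0.7259) = 0.42944292
  phi_33 = 0.05197867 / 0.42944292 = 0.121.
Therefore phi_{33} = 0.1210.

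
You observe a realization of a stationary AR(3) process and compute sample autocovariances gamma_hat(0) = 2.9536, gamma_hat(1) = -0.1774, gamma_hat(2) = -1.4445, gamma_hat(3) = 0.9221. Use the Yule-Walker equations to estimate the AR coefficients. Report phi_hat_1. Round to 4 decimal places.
\hat\phi_{1} = 0.0670

The Yule-Walker equations for an AR(p) process read, in matrix form,
  Gamma_p phi = r_p,   with   (Gamma_p)_{ij} = gamma(|i - j|),
                       (r_p)_i = gamma(i),   i,j = 1..p.
Substitute the sample gammas (Toeplitz matrix and right-hand side of size 3):
  Gamma_p = [[2.9536, -0.1774, -1.4445], [-0.1774, 2.9536, -0.1774], [-1.4445, -0.1774, 2.9536]]
  r_p     = [-0.1774, -1.4445, 0.9221]
Written out (R1..R3):
  (R1) 2.9536 phi_1 - 0.1774 phi_2 - 1.4445 phi_3 = -0.1774
  (R2) -0.1774 phi_1 + 2.9536 phi_2 - 0.1774 phi_3 = -1.4445
  (R3) -1.4445 phi_1 - 0.1774 phi_2 + 2.9536 phi_3 = 0.9221
Gaussian elimination:
  R2 <- R2 - (-0.1774/2.9536) R1 = R2 - (-0.060062) R1:  2.942945 phi_2 - 0.26416 phi_3 = -1.455155
  R3 <- R3 - (-1.4445/2.9536) R1 = R3 - (-0.489064) R1:  -0.26416 phi_2 + 2.247147 phi_3 = 0.83534
  R3 <- R3 - (-0.26416/2.942945) R2 = R3 - (-0.08976) R2:  2.223436 phi_3 = 0.704725
Back-substitution:
  phi_hat_3 = 0.704725 / 2.223436 = 0.316953
  phi_hat_2 = (-1.455155 - (-0.26416)(0.316953)) / 2.942945 = -0.466006
  phi_hat_1 = (-0.1774 - (-0.1774)(-0.466006) - (-1.4445)(0.316953)) / 2.9536 = 0.066959
So phi_hat = [0.0670, -0.4660, 0.3170].
Therefore phi_hat_1 = 0.0670.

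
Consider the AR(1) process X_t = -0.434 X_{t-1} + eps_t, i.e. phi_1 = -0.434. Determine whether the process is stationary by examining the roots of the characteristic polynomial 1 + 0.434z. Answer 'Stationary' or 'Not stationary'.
\text{Stationary}

The AR(p) characteristic polynomial is P(z) = 1 + 0.434z.
Stationarity requires all roots to lie outside the unit circle, i.e. |z| > 1 for every root.
This is linear in z: 1 + (0.434) z = 0  =>  z = -1/(0.434) = -2.304147,  |z| = 2.304147.
Moduli of all roots: 2.3041.
All moduli strictly greater than 1? Yes.
Verdict: Stationary.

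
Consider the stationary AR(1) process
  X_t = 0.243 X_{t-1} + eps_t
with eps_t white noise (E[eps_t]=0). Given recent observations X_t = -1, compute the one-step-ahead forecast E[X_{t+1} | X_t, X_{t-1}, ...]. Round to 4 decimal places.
E[X_{t+1} \mid \mathcal F_t] = -0.2430

For an AR(p) model X_t = c + sum_i phi_i X_{t-i} + eps_t, the
one-step-ahead conditional mean is
  E[X_{t+1} | X_t, ...] = c + sum_i phi_i X_{t+1-i}.
Substitute known values:
  E[X_{t+1} | ...] = (0.243) * (-1)
                   = -0.2430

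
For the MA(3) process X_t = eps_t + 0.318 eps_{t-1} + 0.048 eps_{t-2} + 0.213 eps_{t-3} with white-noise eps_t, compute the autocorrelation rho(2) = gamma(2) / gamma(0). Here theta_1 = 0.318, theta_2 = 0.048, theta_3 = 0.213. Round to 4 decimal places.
\rho(2) = 0.1007

For an MA(q) process with theta_0 = 1, the autocovariance is
  gamma(k) = sigma^2 * sum_{i=0..q-k} theta_i * theta_{i+k},
and rho(k) = gamma(k) / gamma(0). Sigma^2 cancels.
  numerator   = (1)*(0.048) + (0.318)*(0.213) = 0.115734.
  denominator = (1)^2 + (0.318)^2 + (0.048)^2 + (0.213)^2 = 1.148797.
  rho(2) = 0.115734 / 1.148797 = 0.1007.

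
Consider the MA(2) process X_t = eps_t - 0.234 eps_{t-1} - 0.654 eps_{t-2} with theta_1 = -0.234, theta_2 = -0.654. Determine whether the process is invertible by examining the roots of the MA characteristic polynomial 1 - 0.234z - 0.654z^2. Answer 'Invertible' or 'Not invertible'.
\text{Invertible}

The MA(q) characteristic polynomial is P(z) = 1 - 0.234z - 0.654z^2.
Invertibility requires all roots to lie outside the unit circle, i.e. |z| > 1 for every root.
Set 1 + (-0.234) z + (-0.654) z^2 = 0, i.e. a z^2 + b z + c = 0 with a = -0.654, b = -0.234, c = 1.
Discriminant D = b^2 - 4ac = (-0.234)^2 - 4*(-0.654)*1 = 0.054756 - (-2.616) = 2.670756.
D >= 0, so the roots are real: z = (-b +/- sqrt(D)) / (2a) = (0.234 +/- 1.634245) / (-1.308).
  z_1 = (0.234 + 1.634245) / (-1.308) = -1.4283,   |z_1| = 1.4283.
  z_2 = (0.234 - 1.634245) / (-1.308) = 1.0705,   |z_2| = 1.0705.
Moduli of all roots: 1.4283, 1.0705.
All moduli strictly greater than 1? Yes.
Verdict: Invertible.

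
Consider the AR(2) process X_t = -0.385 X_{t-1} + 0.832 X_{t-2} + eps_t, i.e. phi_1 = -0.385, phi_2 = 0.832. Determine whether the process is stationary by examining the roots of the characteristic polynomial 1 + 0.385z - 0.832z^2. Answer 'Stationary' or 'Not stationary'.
\text{Not stationary}

The AR(p) characteristic polynomial is P(z) = 1 + 0.385z - 0.832z^2.
Stationarity requires all roots to lie outside the unit circle, i.e. |z| > 1 for every root.
Set 1 + (0.385) z + (-0.832) z^2 = 0, i.e. a z^2 + b z + c = 0 with a = -0.832, b = 0.385, c = 1.
Discriminant D = b^2 - 4ac = (0.385)^2 - 4*(-0.832)*1 = 0.148225 - (-3.328) = 3.476225.
D >= 0, so the roots are real: z = (-b +/- sqrt(D)) / (2a) = (-0.385 +/- 1.864464) / (-1.664).
  z_1 = (-0.385 + 1.864464) / (-1.664) = -0.8891,   |z_1| = 0.8891.
  z_2 = (-0.385 - 1.864464) / (-1.664) = 1.3518,   |z_2| = 1.3518.
Moduli of all roots: 0.8891, 1.3518.
All moduli strictly greater than 1? No.
Verdict: Not stationary.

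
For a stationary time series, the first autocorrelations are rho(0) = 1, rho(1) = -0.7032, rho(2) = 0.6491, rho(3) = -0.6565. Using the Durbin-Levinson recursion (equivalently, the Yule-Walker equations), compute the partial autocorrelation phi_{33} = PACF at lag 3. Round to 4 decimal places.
\phi_{33} = -0.2719

The PACF at lag k is phi_{kk}, the last component of the solution
to the Yule-Walker system G_k phi = r_k where
  (G_k)_{ij} = rho(|i - j|), (r_k)_i = rho(i), i,j = 1..k.
Equivalently, Durbin-Levinson gives phi_{kk} iteratively:
  phi_{11} = rho(1)
  phi_{kk} = [rho(k) - sum_{j=1..k-1} phi_{k-1,j} rho(k-j)]
            / [1 - sum_{j=1..k-1} phi_{k-1,j} rho(j)],
  phi_{k,j} = phi_{k-1,j} - phi_{kk} phi_{k-1,k-j},  j = 1..k-1.
Step k = 1:
  phi_11 = rho(1) = -0.7032.
Step k = 2:
  phi_22 = [rho(2) - phi_11 rho(1)] / [1 - phi_11 rho(1)] = [0.6491 - (-0.7032)(-0.7032)] / [1 - (-0.7032)(-0.7032)]
         = 0.15460976 / 0.50550976 = 0.305849.
  Update: phi_21 = phi_11 - phi_22 phi_11 = -0.7032 - (0.305849)(-0.7032) = -0.488127.
Step k = 3:
  phi_33 = [rho(3) - phi_21 rho(2) - phi_22 rho(1)] / [1 - phi_21 rho(1) - phi_22 rho(2)]
    numerator   = -0.6565 - (-0.488127)(0.6491) - (0.305849)(-0.7032) = -0.12458371
    denominator = 1 - (-0.488127)(-0.7032) - (0.305849)(0.6491) = 0.45822249
  phi_33 = -0.12458371 / 0.45822249 = -0.2719.
Therefore phi_{33} = -0.2719.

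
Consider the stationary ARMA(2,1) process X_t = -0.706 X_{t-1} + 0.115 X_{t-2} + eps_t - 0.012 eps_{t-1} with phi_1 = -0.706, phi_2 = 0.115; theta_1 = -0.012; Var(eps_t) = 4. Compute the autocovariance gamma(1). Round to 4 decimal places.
\gamma(1) = -9.1192

Multiply the model equation by X_{t-k} and take expectations. With theta_0 = psi_0 = 1 and psi_j the MA(infinity) weights, this gives
  gamma(k) - sum_i phi_i gamma(k-i) = c_k,
  c_k = sigma^2 * sum_{j=k..q} theta_j psi_{j-k}   (c_k = 0 for k > q),
using gamma(-m) = gamma(m).
psi-weights needed (psi_j = theta_j + sum_i phi_i psi_{j-i}):
  psi_1 = theta_1 + phi_1 = -0.012 + (-0.706) = -0.718
Right-hand sides:
  c_0 = sigma^2 (1 + theta_1 psi_1) = 4 * (1 + (-0.012)(-0.718)) = 4 * 1.008616 = 4.034464
  c_1 = sigma^2 theta_1 = 4 * (-0.012) = -0.048
  c_2 = 0
Equations for k = 0, 1, 2 (AR order 2, c_2 = 0):
  (E0) gamma(0) = phi_1 gamma(1) + phi_2 gamma(2) + c_0
  (E1) gamma(1) = phi_1 gamma(0) + phi_2 gamma(1) + c_1
  (E2) gamma(2) = phi_1 gamma(1) + phi_2 gamma(0)
From (E1): gamma(1) = A gamma(0) + B with
  A = phi_1 / (1 - phi_2) = -0.706 / 0.885 = -0.79774,   B = c_1 / (1 - phi_2) = -0.048 / 0.885 = -0.054237.
Insert (E2) into (E0): gamma(0) (1 - phi_2^2) = phi_1 (1 + phi_2) gamma(1) + c_0.
  phi_1 (1 + phi_2) = (-0.706)(1.115) = -0.78719,   1 - phi_2^2 = 0.986775.
Replace gamma(1) by A gamma(0) + B and collect gamma(0):
  gamma(0) [0.986775 - (-0.78719)(-0.79774)] = (-0.78719)(-0.054237) + 4.034464
  gamma(0) * 0.358802 = 4.077159
  gamma(0) = 4.077159 / 0.358802 = 11.363257.
  gamma(1) = A gamma(0) + B = (-0.79774)(11.363257) + (-0.054237) = -9.119164.
Therefore gamma(1) = -9.1192 (to 4 decimal places).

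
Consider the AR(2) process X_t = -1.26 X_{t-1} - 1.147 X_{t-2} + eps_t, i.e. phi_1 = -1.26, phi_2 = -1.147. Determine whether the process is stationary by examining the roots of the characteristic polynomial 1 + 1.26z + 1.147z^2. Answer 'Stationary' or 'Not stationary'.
\text{Not stationary}

The AR(p) characteristic polynomial is P(z) = 1 + 1.26z + 1.147z^2.
Stationarity requires all roots to lie outside the unit circle, i.e. |z| > 1 for every root.
Set 1 + (1.26) z + (1.147) z^2 = 0, i.e. a z^2 + b z + c = 0 with a = 1.147, b = 1.26, c = 1.
Discriminant D = b^2 - 4ac = (1.26)^2 - 4*(1.147)*1 = 1.5876 - (4.588) = -3.0004.
D < 0, so the roots are the complex-conjugate pair z = (-b +/- i sqrt(-D)) / (2a) = -0.5493 +/- 0.7551i.
For a conjugate pair |z|^2 = z * conj(z) = (product of roots) = c/a = 1/(1.147) = 0.87184, so |z| = sqrt(0.87184) = 0.9337 for both roots.
Moduli of all roots: 0.9337, 0.9337.
All moduli strictly greater than 1? No.
Verdict: Not stationary.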